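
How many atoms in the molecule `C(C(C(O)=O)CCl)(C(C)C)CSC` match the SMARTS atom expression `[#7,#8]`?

2

Check the 13 heavy atoms by environment: 9× C → no; 1× Cl → no; 2× O → match; 1× S → no.
That gives 2 matching atoms.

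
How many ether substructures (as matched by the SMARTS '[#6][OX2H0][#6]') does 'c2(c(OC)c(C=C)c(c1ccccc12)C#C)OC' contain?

2

[#6][OX2H0][#6] is the SMARTS for an ether: an aliphatic oxygen bridging two carbons with no H on the oxygen.
The molecule carries 2 separate instances of a methoxy ether (-OCH3) meeting every constraint; each maps to a distinct set of atoms, giving 2 matches.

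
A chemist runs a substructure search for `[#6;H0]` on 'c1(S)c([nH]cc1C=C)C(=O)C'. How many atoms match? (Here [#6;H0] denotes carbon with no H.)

4

Check the 11 heavy atoms by environment: 1× n (aromatic, H1) → no; 1× c (aromatic, H1) → no; 3× c (aromatic, H0) → match; 1× C (H1) → no; 1× C (H2) → no; 1× C (H0) → match; 1× O (H0) → no; 1× C (H3) → no; 1× S (H1) → no.
Summing the matching environments: 3 + 1 = 4 matching atoms.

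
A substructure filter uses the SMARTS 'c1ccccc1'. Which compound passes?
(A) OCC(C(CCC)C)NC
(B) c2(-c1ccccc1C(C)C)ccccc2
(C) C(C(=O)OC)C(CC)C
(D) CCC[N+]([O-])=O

c1ccccc1 describes six aromatic carbons in a ring (a benzene ring).
(A) has a methyl group (-CH3) but no six-membered all-carbon aromatic ring is present.
(B) contains a phenyl ring, which satisfies every atom and bond constraint.
(C) has a methyl group (-CH3) but no six-membered all-carbon aromatic ring is present.
(D) has a methyl group (-CH3) but no six-membered all-carbon aromatic ring is present.
So the answer is (B).

B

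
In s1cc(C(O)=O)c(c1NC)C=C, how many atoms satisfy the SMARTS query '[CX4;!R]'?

Check the 12 heavy atoms by environment: 1× s (aromatic, X2, in 5-ring) → no; 4× c (aromatic, X3, in 5-ring) → no; 1× N (X3, acyclic) → no; 1× C (X4, acyclic) → match; 3× C (X3, acyclic) → no; 1× O (X1, acyclic) → no; 1× O (X2, acyclic) → no.
That gives 1 matching atom.

1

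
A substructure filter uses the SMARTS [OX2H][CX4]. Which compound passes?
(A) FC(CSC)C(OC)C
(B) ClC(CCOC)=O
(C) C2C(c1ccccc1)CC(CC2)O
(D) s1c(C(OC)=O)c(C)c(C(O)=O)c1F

C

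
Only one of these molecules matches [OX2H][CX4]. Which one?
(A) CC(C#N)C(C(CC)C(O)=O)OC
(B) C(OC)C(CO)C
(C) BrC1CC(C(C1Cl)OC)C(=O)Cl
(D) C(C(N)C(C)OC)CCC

B

[OX2H][CX4] describes a hydroxyl oxygen bound to an sp3 (X4) carbon (an aliphatic alcohol).
(A) has a carboxylic acid group (-C(=O)OH) but the -OH is on a CX3 carbonyl carbon, not a CX4 carbon.
(B) contains a hydroxyl group (-OH), which satisfies every atom and bond constraint.
(C) has a methoxy ether (-OCH3) but the oxygen has H0 (ether), not H1.
(D) has a methoxy ether (-OCH3) but the oxygen has H0 (ether), not H1.
So the answer is (B).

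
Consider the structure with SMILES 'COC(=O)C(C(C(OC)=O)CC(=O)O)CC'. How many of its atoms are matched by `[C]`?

10

Check the 16 heavy atoms by environment: 10× C → match; 6× O → no.
That gives 10 matching atoms.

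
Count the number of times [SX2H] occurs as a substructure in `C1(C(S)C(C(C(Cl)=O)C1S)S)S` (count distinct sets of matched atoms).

4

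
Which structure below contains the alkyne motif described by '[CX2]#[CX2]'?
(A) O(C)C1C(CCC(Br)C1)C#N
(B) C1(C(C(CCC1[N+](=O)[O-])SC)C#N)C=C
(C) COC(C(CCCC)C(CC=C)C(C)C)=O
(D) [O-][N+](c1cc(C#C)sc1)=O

D

[CX2]#[CX2] describes a carbon-carbon triple bond (an alkyne).
(A) has a nitrile (-C#N) but the triple bond is C#N, not C#C.
(B) has a nitrile (-C#N) but the triple bond is C#N, not C#C.
(C) has a vinyl group (-CH=CH2) but the C=C is a double bond; both carbons are CX3, not CX2.
(D) contains an ethynyl group (-C#CH), which satisfies every atom and bond constraint.
So the answer is (D).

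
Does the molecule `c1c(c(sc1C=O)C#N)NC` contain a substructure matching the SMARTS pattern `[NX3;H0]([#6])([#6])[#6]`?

No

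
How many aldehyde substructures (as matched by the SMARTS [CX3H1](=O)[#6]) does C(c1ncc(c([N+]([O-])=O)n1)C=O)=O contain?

[CX3H1](=O)[#6] is the SMARTS for an aldehyde: an sp2 carbon with one H, double-bonded to O and single-bonded to carbon.
The molecule carries 2 separate instances of an aldehyde (-CHO) meeting every constraint; each maps to a distinct set of atoms, giving 2 matches.

2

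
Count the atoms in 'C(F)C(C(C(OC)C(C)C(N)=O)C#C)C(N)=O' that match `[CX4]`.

7

Check the 17 heavy atoms by environment: 7× C (X4) → match; 2× C (X2) → no; 2× C (X3) → no; 2× O (X1) → no; 2× N (X3) → no; 1× O (X2) → no; 1× F (X1) → no.
That gives 7 matching atoms.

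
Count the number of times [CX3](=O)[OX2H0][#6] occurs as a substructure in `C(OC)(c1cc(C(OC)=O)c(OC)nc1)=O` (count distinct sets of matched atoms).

2

[CX3](=O)[OX2H0][#6] is the SMARTS for an ester: a carbonyl carbon bonded to an oxygen that is itself bonded to carbon (no H on that O).
The molecule carries 2 separate instances of a methyl-ester group (-C(=O)OCH3) meeting every constraint; each maps to a distinct set of atoms, giving 2 matches.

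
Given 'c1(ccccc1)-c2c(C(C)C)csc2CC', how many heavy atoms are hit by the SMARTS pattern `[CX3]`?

Check the 16 heavy atoms by environment: 1× s (aromatic, X2) → no; 10× c (aromatic, X3) → no; 5× C (X4) → no.
No environment satisfies the query, so 0 matching atoms.

0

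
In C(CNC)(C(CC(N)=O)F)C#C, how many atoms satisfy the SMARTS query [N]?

2

The query [N] means: uppercase N matches aliphatic (non-aromatic) nitrogen only.
Check the 12 heavy atoms by environment: 8× C → no; 1× O → no; 2× N → match; 1× F → no.
That gives 2 matching atoms.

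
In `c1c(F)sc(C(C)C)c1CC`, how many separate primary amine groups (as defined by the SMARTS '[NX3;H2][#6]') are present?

[NX3;H2][#6] is the SMARTS for a primary amine: a trivalent nitrogen with two H attached to carbon.
No fragment in the molecule satisfies every constraint, giving 0 matches.

0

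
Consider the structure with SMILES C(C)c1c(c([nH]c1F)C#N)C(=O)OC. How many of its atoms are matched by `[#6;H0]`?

Check the 14 heavy atoms by environment: 1× n (aromatic, H1) → no; 4× c (aromatic, H0) → match; 1× F (H0) → no; 2× C (H0) → match; 2× O (H0) → no; 2× C (H3) → no; 1× C (H2) → no; 1× N (H0) → no.
Summing the matching environments: 4 + 2 = 6 matching atoms.

6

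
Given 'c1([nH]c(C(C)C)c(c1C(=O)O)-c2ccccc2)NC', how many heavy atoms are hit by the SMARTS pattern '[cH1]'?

5

Check the 19 heavy atoms by environment: 1× n (aromatic, H1) → no; 5× c (aromatic, H0) → no; 1× C (H1) → no; 3× C (H3) → no; 1× C (H0) → no; 1× O (H0) → no; 1× O (H1) → no; 1× N (H1) → no; 5× c (aromatic, H1) → match.
That gives 5 matching atoms.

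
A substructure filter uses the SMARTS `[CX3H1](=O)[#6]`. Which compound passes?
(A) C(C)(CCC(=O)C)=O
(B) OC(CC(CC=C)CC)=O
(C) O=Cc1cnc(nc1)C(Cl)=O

[CX3H1](=O)[#6] describes an sp2 carbon with one H, double-bonded to O and single-bonded to carbon (an aldehyde).
(A) has an acetyl/ketone group (-C(=O)CH3) but the carbonyl carbon has H0 (two carbon neighbours), not H1.
(B) has a carboxylic acid group (-C(=O)OH) but the carbonyl carbon has H0 and is bonded to O, not H1.
(C) contains an aldehyde (-CHO), which satisfies every atom and bond constraint.
So the answer is (C).

C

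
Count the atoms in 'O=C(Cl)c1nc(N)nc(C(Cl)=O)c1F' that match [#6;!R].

2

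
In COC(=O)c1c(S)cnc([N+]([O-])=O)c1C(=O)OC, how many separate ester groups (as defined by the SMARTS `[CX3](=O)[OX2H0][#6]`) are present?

[CX3](=O)[OX2H0][#6] is the SMARTS for an ester: a carbonyl carbon bonded to an oxygen that is itself bonded to carbon (no H on that O).
The molecule carries 2 separate instances of a methyl-ester group (-C(=O)OCH3) meeting every constraint; each maps to a distinct set of atoms, giving 2 matches.

2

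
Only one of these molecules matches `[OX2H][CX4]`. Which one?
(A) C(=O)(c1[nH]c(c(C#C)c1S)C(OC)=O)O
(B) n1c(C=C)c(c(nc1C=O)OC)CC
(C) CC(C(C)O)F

[OX2H][CX4] describes a hydroxyl oxygen bound to an sp3 (X4) carbon (an aliphatic alcohol).
(A) has a carboxylic acid group (-C(=O)OH) but the -OH is on a CX3 carbonyl carbon, not a CX4 carbon.
(B) has a methoxy ether (-OCH3) but the oxygen has H0 (ether), not H1.
(C) contains a hydroxyl group (-OH), which satisfies every atom and bond constraint.
So the answer is (C).

C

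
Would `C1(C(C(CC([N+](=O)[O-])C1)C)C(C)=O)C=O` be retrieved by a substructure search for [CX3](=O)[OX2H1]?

No

The pattern [CX3](=O)[OX2H1] describes an sp2 carbon double-bonded to O and single-bonded to an -OH oxygen — a carboxylic acid.
The closest candidate here is an aldehyde (-CHO), but there is no singly-bonded oxygen on the carbonyl carbon. No other fragment satisfies the full query, so there is no match.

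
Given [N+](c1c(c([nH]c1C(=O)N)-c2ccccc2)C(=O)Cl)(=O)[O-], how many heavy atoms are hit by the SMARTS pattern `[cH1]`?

The query [cH1] means: aromatic carbon bearing exactly one hydrogen.
Check the 20 heavy atoms by environment: 1× n (aromatic, H1) → no; 5× c (aromatic, H0) → no; 2× C (H0) → no; 3× O (H0) → no; 1× Cl (H0) → no; 1× N (H2) → no; 5× c (aromatic, H1) → match; 1× N (charge +1, H0) → no; 1× O (charge -1, H0) → no.
That gives 5 matching atoms.

5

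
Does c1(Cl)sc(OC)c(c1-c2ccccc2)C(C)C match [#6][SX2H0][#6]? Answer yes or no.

No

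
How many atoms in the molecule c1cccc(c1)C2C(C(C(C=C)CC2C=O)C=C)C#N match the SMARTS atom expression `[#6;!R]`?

6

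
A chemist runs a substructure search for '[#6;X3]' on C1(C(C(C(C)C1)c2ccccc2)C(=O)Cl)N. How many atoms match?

7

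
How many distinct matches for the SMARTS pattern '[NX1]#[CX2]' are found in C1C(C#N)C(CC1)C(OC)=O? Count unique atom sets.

1

[NX1]#[CX2] is the SMARTS for a nitrile: a nitrogen triple-bonded to a two-connected carbon.
Exactly one fragment in the molecule meets all constraints, giving 1 match.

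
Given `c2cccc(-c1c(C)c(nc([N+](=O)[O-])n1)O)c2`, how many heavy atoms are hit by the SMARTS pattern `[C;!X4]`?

0

The query [C;!X4] means: aliphatic carbon that does not have four total connections.
Check the 17 heavy atoms by environment: 2× n (aromatic, X2) → no; 10× c (aromatic, X3) → no; 1× C (X4) → no; 1× O (X2) → no; 1× N (charge +1, X3) → no; 1× O (charge -1, X1) → no; 1× O (X1) → no.
No environment satisfies the query, so 0 matching atoms.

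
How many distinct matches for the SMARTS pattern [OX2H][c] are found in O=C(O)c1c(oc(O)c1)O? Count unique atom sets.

[OX2H][c] is the SMARTS for a phenol: a hydroxyl oxygen attached to an aromatic carbon.
The molecule carries 2 separate instances of a hydroxyl group (-OH) meeting every constraint; each maps to a distinct set of atoms, giving 2 matches.

2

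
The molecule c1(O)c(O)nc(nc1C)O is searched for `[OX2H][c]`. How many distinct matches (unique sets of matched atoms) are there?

3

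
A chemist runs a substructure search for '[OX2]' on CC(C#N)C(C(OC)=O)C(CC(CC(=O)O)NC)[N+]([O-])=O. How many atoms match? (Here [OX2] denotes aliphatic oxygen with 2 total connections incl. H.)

2

The query [OX2] means: aliphatic oxygen with two total connections — ether, hydroxyl, or ester single-bond O.
Check the 21 heavy atoms by environment: 9× C (X4) → no; 2× C (X3) → no; 3× O (X1) → no; 2× O (X2) → match; 1× N (charge +1, X3) → no; 1× O (charge -1, X1) → no; 1× C (X2) → no; 1× N (X1) → no; 1× N (X3) → no.
That gives 2 matching atoms.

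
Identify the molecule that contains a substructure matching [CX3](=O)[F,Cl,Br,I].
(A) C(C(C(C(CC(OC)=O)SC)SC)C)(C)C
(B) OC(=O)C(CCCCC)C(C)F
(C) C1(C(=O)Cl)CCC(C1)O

C

[CX3](=O)[F,Cl,Br,I] describes a carbonyl carbon bonded to a halogen (an acyl halide).
(A) has a methyl-ester group (-C(=O)OCH3) but the carbonyl is bonded to -O-C, not to a halogen.
(B) has a carboxylic acid group (-C(=O)OH) but the carbonyl is bonded to -OH, not to a halogen.
(C) contains an acyl chloride (-C(=O)Cl), which satisfies every atom and bond constraint.
So the answer is (C).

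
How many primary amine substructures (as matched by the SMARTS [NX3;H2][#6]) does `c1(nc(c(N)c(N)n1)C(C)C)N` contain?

[NX3;H2][#6] is the SMARTS for a primary amine: a trivalent nitrogen with two H attached to carbon.
The molecule carries 3 separate instances of a primary amino group (-NH2) meeting every constraint; each maps to a distinct set of atoms, giving 3 matches.

3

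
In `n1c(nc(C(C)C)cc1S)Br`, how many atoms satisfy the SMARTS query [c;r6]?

4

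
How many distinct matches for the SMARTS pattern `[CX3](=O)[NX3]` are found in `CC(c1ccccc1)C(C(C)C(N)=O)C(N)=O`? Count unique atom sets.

2

[CX3](=O)[NX3] is the SMARTS for an amide: a carbonyl carbon bonded to a trivalent nitrogen.
The molecule carries 2 separate instances of a primary amide (-C(=O)NH2) meeting every constraint; each maps to a distinct set of atoms, giving 2 matches.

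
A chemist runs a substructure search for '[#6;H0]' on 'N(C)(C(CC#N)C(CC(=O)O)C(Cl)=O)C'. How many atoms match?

The query [#6;H0] means: any carbon with no attached hydrogen.
Check the 15 heavy atoms by environment: 2× C (H2) → no; 2× C (H1) → no; 3× C (H0) → match; 2× O (H0) → no; 1× O (H1) → no; 2× N (H0) → no; 2× C (H3) → no; 1× Cl (H0) → no.
That gives 3 matching atoms.

3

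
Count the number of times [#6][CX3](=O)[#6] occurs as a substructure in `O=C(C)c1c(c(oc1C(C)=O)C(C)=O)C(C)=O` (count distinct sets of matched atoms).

[#6][CX3](=O)[#6] is the SMARTS for a ketone: a carbonyl carbon (no H) flanked by two carbons.
The molecule carries 4 separate instances of an acetyl/ketone group (-C(=O)CH3) meeting every constraint; each maps to a distinct set of atoms, giving 4 matches.

4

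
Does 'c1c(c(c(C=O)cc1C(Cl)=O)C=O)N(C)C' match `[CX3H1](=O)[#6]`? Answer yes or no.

Yes

The pattern [CX3H1](=O)[#6] describes an sp2 carbon with one H, double-bonded to O and single-bonded to carbon — an aldehyde.
The molecule carries an aldehyde (-CHO), whose atoms satisfy every constraint of the query, so the pattern matches.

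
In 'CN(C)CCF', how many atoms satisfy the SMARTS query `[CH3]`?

2

The query [CH3] means: aliphatic carbon with exactly three hydrogens.
Check the 6 heavy atoms by environment: 2× C (H2) → no; 1× N (H0) → no; 2× C (H3) → match; 1× F (H0) → no.
That gives 2 matching atoms.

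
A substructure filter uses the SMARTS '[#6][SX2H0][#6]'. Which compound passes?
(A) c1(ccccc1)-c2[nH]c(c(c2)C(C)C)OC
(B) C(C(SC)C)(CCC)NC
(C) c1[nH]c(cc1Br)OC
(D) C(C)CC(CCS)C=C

B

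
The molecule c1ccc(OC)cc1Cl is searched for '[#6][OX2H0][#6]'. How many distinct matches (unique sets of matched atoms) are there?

[#6][OX2H0][#6] is the SMARTS for an ether: an aliphatic oxygen bridging two carbons with no H on the oxygen.
Exactly one fragment in the molecule meets all constraints, giving 1 match.

1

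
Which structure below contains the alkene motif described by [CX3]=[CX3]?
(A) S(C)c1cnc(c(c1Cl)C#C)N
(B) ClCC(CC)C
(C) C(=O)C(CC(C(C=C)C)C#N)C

[CX3]=[CX3] describes a non-aromatic C=C double bond between two sp2 carbons (an alkene).
(A) has an ethynyl group (-C#CH) but the C-C bond is a triple bond, not a double bond.
(B) has an ethyl group (-CH2CH3) but its C-C bond is a single bond between CX4 carbons, not CX3=CX3.
(C) contains a vinyl group (-CH=CH2), which satisfies every atom and bond constraint.
So the answer is (C).

C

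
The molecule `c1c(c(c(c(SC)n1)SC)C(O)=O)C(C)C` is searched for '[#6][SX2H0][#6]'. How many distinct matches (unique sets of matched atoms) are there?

2

[#6][SX2H0][#6] is the SMARTS for a thioether: an aliphatic sulfur bridging two carbons with no H on the sulfur.
The molecule carries 2 separate instances of a methylthio ether (-SCH3) meeting every constraint; each maps to a distinct set of atoms, giving 2 matches.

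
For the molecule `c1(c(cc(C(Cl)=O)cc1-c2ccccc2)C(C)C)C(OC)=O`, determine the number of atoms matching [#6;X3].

14

Check the 22 heavy atoms by environment: 12× c (aromatic, X3) → match; 4× C (X4) → no; 2× C (X3) → match; 2× O (X1) → no; 1× O (X2) → no; 1× Cl (X1) → no.
Summing the matching environments: 12 + 2 = 14 matching atoms.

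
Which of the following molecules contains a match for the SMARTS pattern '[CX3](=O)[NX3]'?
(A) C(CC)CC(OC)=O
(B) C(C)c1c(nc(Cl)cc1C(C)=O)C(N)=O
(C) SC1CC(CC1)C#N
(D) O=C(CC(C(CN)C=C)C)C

B

[CX3](=O)[NX3] describes a carbonyl carbon bonded to a trivalent nitrogen (an amide).
(A) has a methyl-ester group (-C(=O)OCH3) but the carbonyl is bonded to O, not to an NX3 nitrogen.
(B) contains a primary amide (-C(=O)NH2), which satisfies every atom and bond constraint.
(C) has a nitrile (-C#N) but the nitrile N is NX1 (triple-bonded), not NX3.
(D) has a primary amino group (-NH2) but the -NH2 is not attached to a carbonyl carbon.
So the answer is (B).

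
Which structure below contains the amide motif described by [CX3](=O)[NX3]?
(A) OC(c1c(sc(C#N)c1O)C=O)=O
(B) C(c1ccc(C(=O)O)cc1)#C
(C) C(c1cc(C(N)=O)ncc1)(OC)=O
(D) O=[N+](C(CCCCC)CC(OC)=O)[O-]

C

[CX3](=O)[NX3] describes a carbonyl carbon bonded to a trivalent nitrogen (an amide).
(A) has a carboxylic acid group (-C(=O)OH) but the carbonyl is bonded to O, not to an NX3 nitrogen.
(B) has a carboxylic acid group (-C(=O)OH) but the carbonyl is bonded to O, not to an NX3 nitrogen.
(C) contains a primary amide (-C(=O)NH2), which satisfies every atom and bond constraint.
(D) has a methyl-ester group (-C(=O)OCH3) but the carbonyl is bonded to O, not to an NX3 nitrogen.
So the answer is (C).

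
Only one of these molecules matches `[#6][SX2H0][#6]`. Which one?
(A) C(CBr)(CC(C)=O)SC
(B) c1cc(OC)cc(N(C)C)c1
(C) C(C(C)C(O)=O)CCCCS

A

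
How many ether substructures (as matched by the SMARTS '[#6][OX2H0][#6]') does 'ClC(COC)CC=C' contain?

[#6][OX2H0][#6] is the SMARTS for an ether: an aliphatic oxygen bridging two carbons with no H on the oxygen.
Exactly one fragment in the molecule meets all constraints, giving 1 match.

1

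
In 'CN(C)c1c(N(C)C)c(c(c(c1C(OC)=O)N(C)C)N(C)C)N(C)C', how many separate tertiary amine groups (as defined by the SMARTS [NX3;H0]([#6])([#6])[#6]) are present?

[NX3;H0]([#6])([#6])[#6] is the SMARTS for a tertiary amine: a trivalent nitrogen with no H, bonded to three carbons.
The molecule carries 5 separate instances of a dimethylamino group (-N(CH3)2) meeting every constraint; each maps to a distinct set of atoms, giving 5 matches.

5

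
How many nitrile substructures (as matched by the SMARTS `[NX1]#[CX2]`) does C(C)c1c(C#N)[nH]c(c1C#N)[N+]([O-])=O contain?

[NX1]#[CX2] is the SMARTS for a nitrile: a nitrogen triple-bonded to a two-connected carbon.
The molecule carries 2 separate instances of a nitrile (-C#N) meeting every constraint; each maps to a distinct set of atoms, giving 2 matches.

2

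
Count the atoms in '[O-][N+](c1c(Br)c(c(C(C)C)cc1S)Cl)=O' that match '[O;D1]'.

2

The query [O;D1] means: aliphatic oxygen bonded to exactly one heavy atom.
Check the 15 heavy atoms by environment: 1× c (aromatic, D2) → no; 5× c (aromatic, D3) → no; 1× Br (D1) → no; 1× N (charge +1, D3) → no; 1× O (charge -1, D1) → match; 1× O (D1) → match; 1× C (D3) → no; 2× C (D1) → no; 1× S (D1) → no; 1× Cl (D1) → no.
Summing the matching environments: 1 + 1 = 2 matching atoms.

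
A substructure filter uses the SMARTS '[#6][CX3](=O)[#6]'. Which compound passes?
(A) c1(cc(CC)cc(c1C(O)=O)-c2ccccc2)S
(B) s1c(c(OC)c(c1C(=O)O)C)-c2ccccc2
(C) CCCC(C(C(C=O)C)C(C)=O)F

C

[#6][CX3](=O)[#6] describes a carbonyl carbon (no H) flanked by two carbons (a ketone).
(A) has a carboxylic acid group (-C(=O)OH) but one neighbour of the carbonyl carbon is O, not C.
(B) has a carboxylic acid group (-C(=O)OH) but one neighbour of the carbonyl carbon is O, not C.
(C) contains an acetyl/ketone group (-C(=O)CH3), which satisfies every atom and bond constraint.
So the answer is (C).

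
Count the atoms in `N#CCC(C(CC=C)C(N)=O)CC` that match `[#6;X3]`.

Check the 13 heavy atoms by environment: 6× C (X4) → no; 1× C (X2) → no; 1× N (X1) → no; 3× C (X3) → match; 1× O (X1) → no; 1× N (X3) → no.
That gives 3 matching atoms.

3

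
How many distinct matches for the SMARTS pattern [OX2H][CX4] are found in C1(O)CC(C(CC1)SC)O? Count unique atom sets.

[OX2H][CX4] is the SMARTS for an aliphatic alcohol: a hydroxyl oxygen bound to an sp3 (X4) carbon.
The molecule carries 2 separate instances of a hydroxyl group (-OH) meeting every constraint; each maps to a distinct set of atoms, giving 2 matches.

2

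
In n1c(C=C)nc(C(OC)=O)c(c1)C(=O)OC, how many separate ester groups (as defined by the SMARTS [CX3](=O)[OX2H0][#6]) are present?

2

[CX3](=O)[OX2H0][#6] is the SMARTS for an ester: a carbonyl carbon bonded to an oxygen that is itself bonded to carbon (no H on that O).
The molecule carries 2 separate instances of a methyl-ester group (-C(=O)OCH3) meeting every constraint; each maps to a distinct set of atoms, giving 2 matches.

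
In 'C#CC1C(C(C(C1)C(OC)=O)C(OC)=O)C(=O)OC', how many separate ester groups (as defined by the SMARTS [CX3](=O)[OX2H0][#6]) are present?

3

[CX3](=O)[OX2H0][#6] is the SMARTS for an ester: a carbonyl carbon bonded to an oxygen that is itself bonded to carbon (no H on that O).
The molecule carries 3 separate instances of a methyl-ester group (-C(=O)OCH3) meeting every constraint; each maps to a distinct set of atoms, giving 3 matches.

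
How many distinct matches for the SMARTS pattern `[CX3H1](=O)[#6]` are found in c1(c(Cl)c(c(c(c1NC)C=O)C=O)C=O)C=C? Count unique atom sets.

3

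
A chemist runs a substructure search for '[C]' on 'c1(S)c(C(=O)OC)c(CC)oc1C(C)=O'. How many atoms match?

Check the 15 heavy atoms by environment: 1× o (aromatic) → no; 4× c (aromatic) → no; 1× S → no; 6× C → match; 3× O → no.
That gives 6 matching atoms.

6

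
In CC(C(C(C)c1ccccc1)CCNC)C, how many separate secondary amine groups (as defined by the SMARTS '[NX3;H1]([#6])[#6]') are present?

1

[NX3;H1]([#6])[#6] is the SMARTS for a secondary amine: a trivalent nitrogen with one H, bonded to two carbons.
Exactly one fragment in the molecule meets all constraints, giving 1 match.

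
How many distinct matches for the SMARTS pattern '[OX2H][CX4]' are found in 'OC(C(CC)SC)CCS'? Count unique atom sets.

1

[OX2H][CX4] is the SMARTS for an aliphatic alcohol: a hydroxyl oxygen bound to an sp3 (X4) carbon.
Exactly one fragment in the molecule meets all constraints, giving 1 match.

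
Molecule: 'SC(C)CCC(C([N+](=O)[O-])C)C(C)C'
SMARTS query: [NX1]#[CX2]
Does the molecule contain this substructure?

No

The pattern [NX1]#[CX2] describes a nitrogen triple-bonded to a two-connected carbon — a nitrile.
The closest candidate here is a nitro group (-[N+](=O)[O-]), but there is no C#N triple bond. No other fragment satisfies the full query, so there is no match.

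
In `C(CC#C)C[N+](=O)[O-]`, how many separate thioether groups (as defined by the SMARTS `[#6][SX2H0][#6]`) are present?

[#6][SX2H0][#6] is the SMARTS for a thioether: an aliphatic sulfur bridging two carbons with no H on the sulfur.
No fragment in the molecule satisfies every constraint, giving 0 matches.

0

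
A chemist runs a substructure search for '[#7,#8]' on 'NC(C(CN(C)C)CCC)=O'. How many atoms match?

3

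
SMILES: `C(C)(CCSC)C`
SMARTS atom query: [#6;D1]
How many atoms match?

The query [#6;D1] means: carbon bonded to exactly one heavy atom.
Check the 7 heavy atoms by environment: 2× C (D2) → no; 1× C (D3) → no; 3× C (D1) → match; 1× S (D2) → no.
That gives 3 matching atoms.

3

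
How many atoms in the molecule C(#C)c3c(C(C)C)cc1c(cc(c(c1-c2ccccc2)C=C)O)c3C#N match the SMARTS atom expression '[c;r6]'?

The query [c;r6] means: aromatic carbon that belongs to a six-membered ring.
Check the 26 heavy atoms by environment: 16× c (aromatic, in 6-ring) → match; 8× C (acyclic) → no; 1× O (acyclic) → no; 1× N (acyclic) → no.
That gives 16 matching atoms.

16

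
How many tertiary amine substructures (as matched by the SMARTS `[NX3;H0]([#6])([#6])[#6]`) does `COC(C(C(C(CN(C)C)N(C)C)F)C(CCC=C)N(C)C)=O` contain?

[NX3;H0]([#6])([#6])[#6] is the SMARTS for a tertiary amine: a trivalent nitrogen with no H, bonded to three carbons.
The molecule carries 3 separate instances of a dimethylamino group (-N(CH3)2) meeting every constraint; each maps to a distinct set of atoms, giving 3 matches.

3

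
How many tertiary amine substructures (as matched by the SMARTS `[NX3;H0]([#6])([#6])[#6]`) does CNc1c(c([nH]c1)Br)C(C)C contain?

0

[NX3;H0]([#6])([#6])[#6] is the SMARTS for a tertiary amine: a trivalent nitrogen with no H, bonded to three carbons.
The molecule has an N-methylamino group (-NHCH3), but the nitrogen still has one H (H1), not H0; nothing else fits, so there are 0 matches.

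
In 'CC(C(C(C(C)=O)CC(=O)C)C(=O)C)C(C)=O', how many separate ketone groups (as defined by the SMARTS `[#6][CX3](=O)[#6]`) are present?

[#6][CX3](=O)[#6] is the SMARTS for a ketone: a carbonyl carbon (no H) flanked by two carbons.
The molecule carries 4 separate instances of an acetyl/ketone group (-C(=O)CH3) meeting every constraint; each maps to a distinct set of atoms, giving 4 matches.

4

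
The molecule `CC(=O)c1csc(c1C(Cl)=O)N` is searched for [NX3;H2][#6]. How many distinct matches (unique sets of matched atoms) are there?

1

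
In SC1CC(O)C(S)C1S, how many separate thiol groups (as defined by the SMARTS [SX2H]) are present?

3

[SX2H] is the SMARTS for a thiol: an aliphatic sulfur with two connections, one being H.
The molecule carries 3 separate instances of a thiol (-SH) meeting every constraint; each maps to a distinct set of atoms, giving 3 matches.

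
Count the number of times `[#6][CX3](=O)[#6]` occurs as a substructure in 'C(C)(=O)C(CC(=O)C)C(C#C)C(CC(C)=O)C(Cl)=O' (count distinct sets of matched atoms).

3

[#6][CX3](=O)[#6] is the SMARTS for a ketone: a carbonyl carbon (no H) flanked by two carbons.
The molecule carries 3 separate instances of an acetyl/ketone group (-C(=O)CH3) meeting every constraint; each maps to a distinct set of atoms, giving 3 matches.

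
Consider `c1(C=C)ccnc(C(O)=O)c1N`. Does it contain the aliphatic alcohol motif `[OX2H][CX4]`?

The pattern [OX2H][CX4] describes a hydroxyl oxygen bound to an sp3 (X4) carbon — an aliphatic alcohol.
The closest candidate here is a carboxylic acid group (-C(=O)OH), but the -OH is on a CX3 carbonyl carbon, not a CX4 carbon. No other fragment satisfies the full query, so there is no match.

No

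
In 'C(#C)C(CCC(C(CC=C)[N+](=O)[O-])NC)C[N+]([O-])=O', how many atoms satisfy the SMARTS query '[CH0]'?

1

The query [CH0] means: aliphatic carbon with no attached hydrogen.
Check the 19 heavy atoms by environment: 5× C (H2) → no; 5× C (H1) → no; 2× N (charge +1, H0) → no; 2× O (charge -1, H0) → no; 2× O (H0) → no; 1× N (H1) → no; 1× C (H3) → no; 1× C (H0) → match.
That gives 1 matching atom.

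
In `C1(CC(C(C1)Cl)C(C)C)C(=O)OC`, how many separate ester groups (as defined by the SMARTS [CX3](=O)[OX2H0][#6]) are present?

1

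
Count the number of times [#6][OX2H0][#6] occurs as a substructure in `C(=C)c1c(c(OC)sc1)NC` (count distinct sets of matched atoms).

[#6][OX2H0][#6] is the SMARTS for an ether: an aliphatic oxygen bridging two carbons with no H on the oxygen.
Exactly one fragment in the molecule meets all constraints, giving 1 match.

1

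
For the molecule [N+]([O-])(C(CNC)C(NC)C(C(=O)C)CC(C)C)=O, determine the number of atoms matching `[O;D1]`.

3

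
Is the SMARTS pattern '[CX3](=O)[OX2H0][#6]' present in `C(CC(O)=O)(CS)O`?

No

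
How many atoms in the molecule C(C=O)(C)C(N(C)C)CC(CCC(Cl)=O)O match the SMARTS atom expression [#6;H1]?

4

The query [#6;H1] means: any carbon bearing exactly one hydrogen.
Check the 16 heavy atoms by environment: 3× C (H3) → no; 4× C (H1) → match; 3× C (H2) → no; 1× C (H0) → no; 2× O (H0) → no; 1× Cl (H0) → no; 1× O (H1) → no; 1× N (H0) → no.
That gives 4 matching atoms.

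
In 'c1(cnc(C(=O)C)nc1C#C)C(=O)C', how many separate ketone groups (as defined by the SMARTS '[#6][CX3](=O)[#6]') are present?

2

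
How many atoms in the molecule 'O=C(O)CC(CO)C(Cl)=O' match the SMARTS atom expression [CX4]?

3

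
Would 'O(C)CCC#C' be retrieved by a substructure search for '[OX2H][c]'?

The pattern [OX2H][c] describes a hydroxyl oxygen attached to an aromatic carbon — a phenol.
The closest candidate here is a methoxy ether (-OCH3), but the oxygen has H0, not H1. No other fragment satisfies the full query, so there is no match.

No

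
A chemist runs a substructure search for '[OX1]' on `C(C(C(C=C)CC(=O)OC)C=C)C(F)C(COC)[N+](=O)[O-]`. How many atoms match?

The query [OX1] means: aliphatic oxygen with one total connection — typically a carbonyl =O or an oxide.
Check the 21 heavy atoms by environment: 9× C (X4) → no; 5× C (X3) → no; 1× N (charge +1, X3) → no; 1× O (charge -1, X1) → match; 2× O (X1) → match; 2× O (X2) → no; 1× F (X1) → no.
Summing the matching environments: 1 + 2 = 3 matching atoms.

3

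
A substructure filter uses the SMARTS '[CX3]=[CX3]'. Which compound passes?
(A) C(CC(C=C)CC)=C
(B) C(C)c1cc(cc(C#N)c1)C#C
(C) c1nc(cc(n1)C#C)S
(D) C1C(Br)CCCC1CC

A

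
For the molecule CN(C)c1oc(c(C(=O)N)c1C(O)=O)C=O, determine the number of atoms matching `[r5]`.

The query [r5] means: r5 matches atoms in a five-membered ring.
Check the 16 heavy atoms by environment: 1× o (aromatic, in 5-ring) → match; 4× c (aromatic, in 5-ring) → match; 2× N (acyclic) → no; 5× C (acyclic) → no; 4× O (acyclic) → no.
Summing the matching environments: 1 + 4 = 5 matching atoms.

5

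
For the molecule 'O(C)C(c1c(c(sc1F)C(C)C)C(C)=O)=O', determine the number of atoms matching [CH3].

4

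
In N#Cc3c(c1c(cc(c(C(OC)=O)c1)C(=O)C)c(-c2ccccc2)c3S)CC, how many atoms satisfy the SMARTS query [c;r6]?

16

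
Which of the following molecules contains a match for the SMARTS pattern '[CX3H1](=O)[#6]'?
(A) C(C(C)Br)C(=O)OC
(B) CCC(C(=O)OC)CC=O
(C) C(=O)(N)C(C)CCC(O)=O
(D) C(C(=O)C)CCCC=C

[CX3H1](=O)[#6] describes an sp2 carbon with one H, double-bonded to O and single-bonded to carbon (an aldehyde).
(A) has a methyl-ester group (-C(=O)OCH3) but the carbonyl carbon has H0, not H1.
(B) contains an aldehyde (-CHO), which satisfies every atom and bond constraint.
(C) has a carboxylic acid group (-C(=O)OH) but the carbonyl carbon has H0 and is bonded to O, not H1.
(D) has an acetyl/ketone group (-C(=O)CH3) but the carbonyl carbon has H0 (two carbon neighbours), not H1.
So the answer is (B).

B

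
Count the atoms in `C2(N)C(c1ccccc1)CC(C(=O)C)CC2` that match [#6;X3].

7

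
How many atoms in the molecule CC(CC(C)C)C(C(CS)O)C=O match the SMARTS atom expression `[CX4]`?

The query [CX4] means: C with X4: aliphatic carbon with exactly 4 total connections (bonds + H).
Check the 13 heavy atoms by environment: 9× C (X4) → match; 1× O (X2) → no; 1× S (X2) → no; 1× C (X3) → no; 1× O (X1) → no.
That gives 9 matching atoms.

9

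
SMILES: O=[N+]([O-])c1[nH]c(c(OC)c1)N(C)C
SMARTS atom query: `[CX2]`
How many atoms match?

Check the 13 heavy atoms by environment: 1× n (aromatic, X3) → no; 4× c (aromatic, X3) → no; 1× N (charge +1, X3) → no; 1× O (charge -1, X1) → no; 1× O (X1) → no; 1× N (X3) → no; 3× C (X4) → no; 1× O (X2) → no.
No environment satisfies the query, so 0 matching atoms.

0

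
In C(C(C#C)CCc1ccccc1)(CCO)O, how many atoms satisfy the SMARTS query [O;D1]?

The query [O;D1] means: aliphatic oxygen bonded to exactly one heavy atom.
Check the 16 heavy atoms by environment: 5× C (D2) → no; 2× C (D3) → no; 1× C (D1) → no; 2× O (D1) → match; 1× c (aromatic, D3) → no; 5× c (aromatic, D2) → no.
That gives 2 matching atoms.

2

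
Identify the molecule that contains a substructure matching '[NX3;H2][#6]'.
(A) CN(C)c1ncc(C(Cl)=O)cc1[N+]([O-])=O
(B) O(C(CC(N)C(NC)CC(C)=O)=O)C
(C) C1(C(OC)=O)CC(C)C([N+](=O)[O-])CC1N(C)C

B

[NX3;H2][#6] describes a trivalent nitrogen with two H attached to carbon (a primary amine).
(A) has a dimethylamino group (-N(CH3)2) but the nitrogen has H0, not H2.
(B) contains a primary amino group (-NH2), which satisfies every atom and bond constraint.
(C) has a dimethylamino group (-N(CH3)2) but the nitrogen has H0, not H2.
So the answer is (B).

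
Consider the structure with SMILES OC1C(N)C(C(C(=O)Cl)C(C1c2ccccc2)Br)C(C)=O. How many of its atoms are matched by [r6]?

Check the 21 heavy atoms by environment: 6× C (in 6-ring) → match; 1× N (acyclic) → no; 6× c (aromatic, in 6-ring) → match; 1× Br (acyclic) → no; 3× O (acyclic) → no; 3× C (acyclic) → no; 1× Cl (acyclic) → no.
Summing the matching environments: 6 + 6 = 12 matching atoms.

12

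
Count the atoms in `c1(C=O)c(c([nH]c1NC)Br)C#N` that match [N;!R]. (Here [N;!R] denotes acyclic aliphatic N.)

2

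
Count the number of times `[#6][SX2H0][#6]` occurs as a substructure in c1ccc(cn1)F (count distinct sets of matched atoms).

[#6][SX2H0][#6] is the SMARTS for a thioether: an aliphatic sulfur bridging two carbons with no H on the sulfur.
No fragment in the molecule satisfies every constraint, giving 0 matches.

0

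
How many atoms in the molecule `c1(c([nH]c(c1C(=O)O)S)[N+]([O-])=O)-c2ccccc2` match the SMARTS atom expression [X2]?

The query [X2] means: any atom with exactly two total connections (bonds + H).
Check the 18 heavy atoms by environment: 1× n (aromatic, X3) → no; 10× c (aromatic, X3) → no; 1× C (X3) → no; 2× O (X1) → no; 1× O (X2) → match; 1× S (X2) → match; 1× N (charge +1, X3) → no; 1× O (charge -1, X1) → no.
Summing the matching environments: 1 + 1 = 2 matching atoms.

2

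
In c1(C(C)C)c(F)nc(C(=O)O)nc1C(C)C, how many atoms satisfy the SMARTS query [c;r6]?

Check the 16 heavy atoms by environment: 2× n (aromatic, in 6-ring) → no; 4× c (aromatic, in 6-ring) → match; 7× C (acyclic) → no; 2× O (acyclic) → no; 1× F (acyclic) → no.
That gives 4 matching atoms.

4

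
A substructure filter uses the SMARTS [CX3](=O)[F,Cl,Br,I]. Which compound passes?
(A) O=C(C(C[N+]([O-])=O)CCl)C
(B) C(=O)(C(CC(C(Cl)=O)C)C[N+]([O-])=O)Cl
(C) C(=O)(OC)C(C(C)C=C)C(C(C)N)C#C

B

[CX3](=O)[F,Cl,Br,I] describes a carbonyl carbon bonded to a halogen (an acyl halide).
(A) has a chloro substituent but the Cl is not on a carbonyl carbon.
(B) contains an acyl chloride (-C(=O)Cl), which satisfies every atom and bond constraint.
(C) has a methyl-ester group (-C(=O)OCH3) but the carbonyl is bonded to -O-C, not to a halogen.
So the answer is (B).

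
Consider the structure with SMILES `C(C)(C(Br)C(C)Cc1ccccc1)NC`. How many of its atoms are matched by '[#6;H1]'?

8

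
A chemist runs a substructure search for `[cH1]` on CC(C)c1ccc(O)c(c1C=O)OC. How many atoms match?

Check the 14 heavy atoms by environment: 4× c (aromatic, H0) → no; 2× c (aromatic, H1) → match; 2× C (H1) → no; 3× C (H3) → no; 2× O (H0) → no; 1× O (H1) → no.
That gives 2 matching atoms.

2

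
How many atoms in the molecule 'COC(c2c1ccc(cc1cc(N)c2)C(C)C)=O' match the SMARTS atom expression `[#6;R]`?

The query [#6;R] means: carbon that is part of a ring.
Check the 18 heavy atoms by environment: 10× c (aromatic, in 6-ring) → match; 1× N (acyclic) → no; 5× C (acyclic) → no; 2× O (acyclic) → no.
That gives 10 matching atoms.

10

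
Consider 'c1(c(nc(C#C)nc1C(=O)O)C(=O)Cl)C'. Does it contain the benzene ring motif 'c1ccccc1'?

The pattern c1ccccc1 describes six aromatic carbons in a ring — a benzene ring.
The closest candidate here is a methyl group (-CH3), but no six-membered all-carbon aromatic ring is present. No other fragment satisfies the full query, so there is no match.

No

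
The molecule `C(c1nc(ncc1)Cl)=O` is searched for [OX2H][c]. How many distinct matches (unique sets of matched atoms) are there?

0

[OX2H][c] is the SMARTS for a phenol: a hydroxyl oxygen attached to an aromatic carbon.
No fragment in the molecule satisfies every constraint, giving 0 matches.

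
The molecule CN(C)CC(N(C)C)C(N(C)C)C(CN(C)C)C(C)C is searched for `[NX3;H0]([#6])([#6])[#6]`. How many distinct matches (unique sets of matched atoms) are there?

4

[NX3;H0]([#6])([#6])[#6] is the SMARTS for a tertiary amine: a trivalent nitrogen with no H, bonded to three carbons.
The molecule carries 4 separate instances of a dimethylamino group (-N(CH3)2) meeting every constraint; each maps to a distinct set of atoms, giving 4 matches.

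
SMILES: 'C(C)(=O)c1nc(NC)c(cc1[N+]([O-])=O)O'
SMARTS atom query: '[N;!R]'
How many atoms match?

2

The query [N;!R] means: aliphatic nitrogen not in a ring.
Check the 15 heavy atoms by environment: 1× n (aromatic, in 6-ring) → no; 5× c (aromatic, in 6-ring) → no; 1× N (charge +1, acyclic) → match; 1× O (charge -1, acyclic) → no; 3× O (acyclic) → no; 3× C (acyclic) → no; 1× N (acyclic) → match.
Summing the matching environments: 1 + 1 = 2 matching atoms.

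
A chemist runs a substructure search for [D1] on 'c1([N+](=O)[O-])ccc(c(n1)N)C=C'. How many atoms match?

4

Check the 12 heavy atoms by environment: 1× n (aromatic, D2) → no; 3× c (aromatic, D3) → no; 2× c (aromatic, D2) → no; 1× N (charge +1, D3) → no; 1× O (charge -1, D1) → match; 1× O (D1) → match; 1× C (D2) → no; 1× C (D1) → match; 1× N (D1) → match.
Summing the matching environments: 1 + 1 + 1 + 1 = 4 matching atoms.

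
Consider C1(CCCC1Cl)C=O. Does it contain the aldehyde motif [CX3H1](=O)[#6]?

Yes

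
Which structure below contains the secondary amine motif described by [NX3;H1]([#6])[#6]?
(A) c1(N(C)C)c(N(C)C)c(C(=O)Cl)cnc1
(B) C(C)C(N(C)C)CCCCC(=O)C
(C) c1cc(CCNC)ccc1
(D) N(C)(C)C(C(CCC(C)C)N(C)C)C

[NX3;H1]([#6])[#6] describes a trivalent nitrogen with one H, bonded to two carbons (a secondary amine).
(A) has a dimethylamino group (-N(CH3)2) but the nitrogen has H0, not H1.
(B) has a dimethylamino group (-N(CH3)2) but the nitrogen has H0, not H1.
(C) contains an N-methylamino group (-NHCH3), which satisfies every atom and bond constraint.
(D) has a dimethylamino group (-N(CH3)2) but the nitrogen has H0, not H1.
So the answer is (C).

C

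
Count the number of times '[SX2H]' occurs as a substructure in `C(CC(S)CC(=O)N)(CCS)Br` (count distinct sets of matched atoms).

[SX2H] is the SMARTS for a thiol: an aliphatic sulfur with two connections, one being H.
The molecule carries 2 separate instances of a thiol (-SH) meeting every constraint; each maps to a distinct set of atoms, giving 2 matches.

2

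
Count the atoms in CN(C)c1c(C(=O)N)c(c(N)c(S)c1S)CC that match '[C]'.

5

The query [C] means: uppercase C matches aliphatic (non-aromatic) carbon only.
Check the 17 heavy atoms by environment: 6× c (aromatic) → no; 2× S → no; 3× N → no; 5× C → match; 1× O → no.
That gives 5 matching atoms.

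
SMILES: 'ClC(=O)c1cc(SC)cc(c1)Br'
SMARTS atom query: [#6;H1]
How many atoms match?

3

The query [#6;H1] means: any carbon bearing exactly one hydrogen.
Check the 12 heavy atoms by environment: 3× c (aromatic, H0) → no; 3× c (aromatic, H1) → match; 1× S (H0) → no; 1× C (H3) → no; 1× Br (H0) → no; 1× C (H0) → no; 1× O (H0) → no; 1× Cl (H0) → no.
That gives 3 matching atoms.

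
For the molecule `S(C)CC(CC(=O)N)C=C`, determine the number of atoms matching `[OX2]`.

0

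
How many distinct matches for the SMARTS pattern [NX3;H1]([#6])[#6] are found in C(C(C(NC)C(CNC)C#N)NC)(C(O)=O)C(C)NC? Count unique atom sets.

[NX3;H1]([#6])[#6] is the SMARTS for a secondary amine: a trivalent nitrogen with one H, bonded to two carbons.
The molecule carries 4 separate instances of an N-methylamino group (-NHCH3) meeting every constraint; each maps to a distinct set of atoms, giving 4 matches.

4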